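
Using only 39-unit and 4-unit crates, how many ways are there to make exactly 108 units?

1

Need nonnegative integers with 39j + 4k = 108.
gcd(39, 4) = 1, and 39·(-1) + 4·(10) = 1.
So (j₀, k₀) = (-108, 1080); general j = -108 + 4t, k = 1080 - 39t.
j ≥ 0 ⇒ t ≥ 27; k ≥ 0 ⇒ t ≤ 27. That's 1 value of t.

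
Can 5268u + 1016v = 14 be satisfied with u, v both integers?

gcd(5268, 1016) = 4  (5268 = 5·1016 + 188, 1016 = 5·188 + 76, 188 = 2·76 + 36, 76 = 2·36 + 4, 36 = 9·4).
4 does not divide 14 (remainder 2), so no integer solutions.

no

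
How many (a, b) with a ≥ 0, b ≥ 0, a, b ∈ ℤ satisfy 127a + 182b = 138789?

6

gcd(182, 127) = 1.
By Bézout, 127×(43) + 182×(-30) = 1.
One solution: (147, 660).
General: a = 147 + 182t, b = 660 - 127t.
a ≥ 0 ⇒ t ≥ 0; b ≥ 0 ⇒ t ≤ 5. So t ∈ [0, 5]: 6 solutions.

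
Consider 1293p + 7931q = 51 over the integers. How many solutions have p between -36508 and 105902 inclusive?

gcd(7931, 1293):
  7931 = 6·1293 + 173
  1293 = 7·173 + 82
  173 = 2·82 + 9
  82 = 9·9 + 1
  9 = 9·1
so gcd(7931, 1293) = 1.
Back-substitute for Bézout coefficients:
  1 = 82 - 9·9
  ... = 1293·(871) + 7931·(-142)
Scale by 51: particular solution (44421, -7242); reduce p mod 7931: (4766, -777).
General solution: p = 4766 + 7931t, q = -777 - 1293t for integer t.
-36508 ≤ 4766 + 7931t ≤ 105902 gives t ∈ [-5, 12], which is 18 values.

18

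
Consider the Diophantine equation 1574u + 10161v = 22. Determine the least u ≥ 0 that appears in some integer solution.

gcd(10161, 1574):
  10161 = 6*1574 + 717
  1574 = 2*717 + 140
  717 = 5*140 + 17
  140 = 8*17 + 4
  17 = 4*4 + 1
  4 = 4*1
so gcd(10161, 1574) = 1.
1 divides 22, so solutions exist.
Back-substitute for Bézout coefficients:
  1 = 17 - 4*4
  ... = 1574*(-2395) + 10161*(371)
Scale by 22/1 = 22: (u₀, v₀) = (-52690, 8162).
General solution: u = -52690 + 10161t, v = 8162 - 1574t for integer t.
u ≥ 0: smallest is -52690 mod 10161 = 8276 (at t = 6), with v = -1282.

8276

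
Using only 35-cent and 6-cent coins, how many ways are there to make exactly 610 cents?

Need nonnegative integers with 35j + 6k = 610.
gcd(35, 6) = 1, and 35·(-1) + 6·(6) = 1.
So (j₀, k₀) = (-610, 3660); general j = -610 + 6t, k = 3660 - 35t.
j ≥ 0 ⇒ t ≥ 102; k ≥ 0 ⇒ t ≤ 104. That's 3 values of t.

3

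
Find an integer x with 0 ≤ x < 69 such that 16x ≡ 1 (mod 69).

gcd(69, 16):
  69 = 4*16 + 5
  16 = 3*5 + 1
  5 = 5*1
so gcd(69, 16) = 1.
Back-substitute for Bézout coefficients:
  1 = 16 - 3*5
  ... = 16*(13) + 69*(-3)
So 16*13 ≡ 1 (mod 69), and 13 mod 69 = 13.

13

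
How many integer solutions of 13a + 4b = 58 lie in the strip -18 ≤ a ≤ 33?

13

gcd(13, 4) = 1  (13 = 3·4 + 1, 4 = 4·1).
Back-substituting, 13·(1) + 4·(-3) = 1.
Scale by 58: particular solution (58, -174); reduce a mod 4: (2, 8).
General solution: a = 2 + 4t, b = 8 - 13t for integer t.
-18 ≤ 2 + 4t ≤ 33 gives t ∈ [-5, 7], which is 13 values.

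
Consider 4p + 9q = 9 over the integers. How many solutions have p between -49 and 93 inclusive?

16

gcd(9, 4):
  9 = 2·4 + 1
  4 = 4·1
so gcd(9, 4) = 1.
Back-substitute for Bézout coefficients:
  1 = 9 - 2·4
  ... = 4·(-2) + 9·(1)
Scale by 9: particular solution (-18, 9); reduce p mod 9: (0, 1).
General solution: p = 0 + 9t, q = 1 - 4t for integer t.
-49 ≤ 0 + 9t ≤ 93 gives t ∈ [-5, 10], which is 16 values.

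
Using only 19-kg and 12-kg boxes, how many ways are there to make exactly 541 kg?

2

Need nonnegative integers with 19j + 12k = 541.
gcd(19, 12) = 1, and 19·(-5) + 12·(8) = 1.
So (j₀, k₀) = (-2705, 4328); general j = -2705 + 12t, k = 4328 - 19t.
j ≥ 0 ⇒ t ≥ 226; k ≥ 0 ⇒ t ≤ 227. That's 2 values of t.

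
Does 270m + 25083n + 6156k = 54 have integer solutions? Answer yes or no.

yes

gcd(25083, 270) = 27.
gcd(27, 6156) = 27.
27 divides 54, so integer solutions exist.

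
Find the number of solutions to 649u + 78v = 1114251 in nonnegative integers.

22

gcd(649, 78):
  649 = 8*78 + 25
  78 = 3*25 + 3
  25 = 8*3 + 1
  3 = 3*1
so gcd(649, 78) = 1.
Back-substitute for Bézout coefficients:
  1 = 25 - 8*3
  ... = 649*(25) + 78*(-208)
Scale by 1114251: one solution is (27856275, -231764208). Reduce u mod 78: (57, 13811).
General: u = 57 + 78t, v = 13811 - 649t.
u ≥ 0 ⇒ t ≥ 0; v ≥ 0 ⇒ t ≤ 21. So t ∈ [0, 21]: 22 solutions.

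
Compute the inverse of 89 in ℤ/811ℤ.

729

gcd(811, 89) = 1  (811 = 9×89 + 10, 89 = 8×10 + 9, 10 = 1×9 + 1, 9 = 9×1).
Back-substituting, 89×(-82) + 811×(9) = 1.
So 89×-82 ≡ 1 (mod 811), and -82 mod 811 = 729.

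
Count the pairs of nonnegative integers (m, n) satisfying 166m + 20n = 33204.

20

gcd(166, 20):
  166 = 8*20 + 6
  20 = 3*6 + 2
  6 = 3*2
so gcd(166, 20) = 2.
Back-substitute for Bézout coefficients:
  2 = 20 - 3*6
  ... = 166*(-3) + 20*(25)
Scale by 16602: one solution is (-49806, 415050). Reduce m mod 10: (4, 1627).
General: m = 4 + 10t, n = 1627 - 83t.
m ≥ 0 ⇒ t ≥ 0; n ≥ 0 ⇒ t ≤ 19. So t ∈ [0, 19]: 20 solutions.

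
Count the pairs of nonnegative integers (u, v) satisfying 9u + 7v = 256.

gcd(9, 7):
  9 = 1×7 + 2
  7 = 3×2 + 1
  2 = 2×1
so gcd(9, 7) = 1.
Back-substitute for Bézout coefficients:
  1 = 7 - 3×2
  ... = 9×(-3) + 7×(4)
Scale by 256: one solution is (-768, 1024). Reduce u mod 7: (2, 34).
General: u = 2 + 7t, v = 34 - 9t.
u ≥ 0 ⇒ t ≥ 0; v ≥ 0 ⇒ t ≤ 3. So t ∈ [0, 3]: 4 solutions.

4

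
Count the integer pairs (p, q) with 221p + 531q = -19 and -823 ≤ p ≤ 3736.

gcd(531, 221) = 1.
By Bézout, 221×(173) + 531×(-72) = 1.
Particular solution: (430, -179).
General solution: p = 430 + 531t, q = -179 - 221t for integer t.
-823 ≤ 430 + 531t ≤ 3736 gives t ∈ [-2, 6], which is 9 values.

9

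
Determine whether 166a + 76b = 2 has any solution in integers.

gcd(166, 76) = 2.
2 divides 2, so integer solutions exist.

yes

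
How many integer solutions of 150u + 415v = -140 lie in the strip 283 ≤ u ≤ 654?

5

gcd(415, 150):
  415 = 2·150 + 115
  150 = 1·115 + 35
  115 = 3·35 + 10
  35 = 3·10 + 5
  10 = 2·5
so gcd(415, 150) = 5.
Back-substitute for Bézout coefficients:
  5 = 35 - 3·10
  ... = 150·(36) + 415·(-13)
Scale by -28: particular solution (-1008, 364); reduce u mod 83: (71, -26).
General solution: u = 71 + 83t, v = -26 - 30t for integer t.
283 ≤ 71 + 83t ≤ 654 gives t ∈ [3, 7], which is 5 values.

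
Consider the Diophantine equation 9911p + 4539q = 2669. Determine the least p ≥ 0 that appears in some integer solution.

25

gcd(9911, 4539) = 17.
17 divides 2669, so solutions exist.
By Bézout, 9911×(109) + 4539×(-238) = 17.
Scale by 2669/17 = 157: (p₀, q₀) = (17113, -37366).
General solution: p = 17113 + 267t, q = -37366 - 583t for integer t.
p ≥ 0: smallest is 17113 mod 267 = 25 (at t = -64), with q = -54.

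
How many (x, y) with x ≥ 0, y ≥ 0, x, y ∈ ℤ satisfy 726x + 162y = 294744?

gcd(726, 162):
  726 = 4·162 + 78
  162 = 2·78 + 6
  78 = 13·6
so gcd(726, 162) = 6.
Back-substitute for Bézout coefficients:
  6 = 162 - 2·78
  ... = 726·(-2) + 162·(9)
Scale by 49124: one solution is (-98248, 442116). Reduce x mod 27: (5, 1797).
General: x = 5 + 27t, y = 1797 - 121t.
x ≥ 0 ⇒ t ≥ 0; y ≥ 0 ⇒ t ≤ 14. So t ∈ [0, 14]: 15 solutions.

15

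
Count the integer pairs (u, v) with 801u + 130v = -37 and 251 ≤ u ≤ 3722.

27

gcd(801, 130) = 1.
By Bézout, 801*(31) + 130*(-191) = 1.
Particular solution: (23, -142).
General solution: u = 23 + 130t, v = -142 - 801t for integer t.
251 ≤ 23 + 130t ≤ 3722 gives t ∈ [2, 28], which is 27 values.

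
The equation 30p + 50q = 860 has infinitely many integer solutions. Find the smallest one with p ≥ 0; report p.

gcd(50, 30):
  50 = 1·30 + 20
  30 = 1·20 + 10
  20 = 2·10
so gcd(50, 30) = 10.
10 divides 860, so solutions exist.
Back-substitute for Bézout coefficients:
  10 = 30 - 1·20
  ... = 30·(2) + 50·(-1)
Scale by 860/10 = 86: (p₀, q₀) = (172, -86).
General solution: p = 172 + 5t, q = -86 - 3t for integer t.
p ≥ 0: smallest is 172 mod 5 = 2 (at t = -34), with q = 16.

2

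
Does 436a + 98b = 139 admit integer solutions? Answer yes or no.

gcd(436, 98):
  436 = 4·98 + 44
  98 = 2·44 + 10
  44 = 4·10 + 4
  10 = 2·4 + 2
  4 = 2·2
so gcd(436, 98) = 2.
2 does not divide 139 (remainder 1), so no integer solutions.

no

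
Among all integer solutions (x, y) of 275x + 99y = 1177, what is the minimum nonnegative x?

gcd(275, 99):
  275 = 2×99 + 77
  99 = 1×77 + 22
  77 = 3×22 + 11
  22 = 2×11
so gcd(275, 99) = 11.
11 divides 1177, so solutions exist.
Back-substitute for Bézout coefficients:
  11 = 77 - 3×22
  ... = 275×(4) + 99×(-11)
Scale by 1177/11 = 107: (x₀, y₀) = (428, -1177).
General solution: x = 428 + 9t, y = -1177 - 25t for integer t.
x ≥ 0: smallest is 428 mod 9 = 5 (at t = -47), with y = -2.

5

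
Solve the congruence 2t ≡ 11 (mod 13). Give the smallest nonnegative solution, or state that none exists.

12

gcd(13, 2) = 1.
1 divides 11, so solutions exist.
By Bézout, 2×(-6) + 13×(1) = 1.
So 2×(-6) ≡ 1 (mod 13); multiply by 11: t ≡ -66 (mod 13).
Smallest nonnegative: t = -66 mod 13 = 12.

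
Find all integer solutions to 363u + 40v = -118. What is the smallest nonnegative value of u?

14

gcd(363, 40) = 1  (363 = 9*40 + 3, 40 = 13*3 + 1, 3 = 3*1).
1 divides -118, so solutions exist.
Back-substituting, 363*(-13) + 40*(118) = 1.
Scale by -118/1 = -118: (u₀, v₀) = (1534, -13924).
General solution: u = 1534 + 40t, v = -13924 - 363t for integer t.
u ≥ 0: smallest is 1534 mod 40 = 14 (at t = -38), with v = -130.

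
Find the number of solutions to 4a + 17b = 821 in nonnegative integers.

gcd(17, 4) = 1.
By Bézout, 4*(-4) + 17*(1) = 1.
One solution: (14, 45).
General: a = 14 + 17t, b = 45 - 4t.
a ≥ 0 ⇒ t ≥ 0; b ≥ 0 ⇒ t ≤ 11. So t ∈ [0, 11]: 12 solutions.

12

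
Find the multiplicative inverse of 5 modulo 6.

gcd(6, 5) = 1.
By Bézout, 5*(-1) + 6*(1) = 1.
So 5*-1 ≡ 1 (mod 6), and -1 mod 6 = 5.

5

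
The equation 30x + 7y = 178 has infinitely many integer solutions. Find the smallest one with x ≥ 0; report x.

5

gcd(30, 7):
  30 = 4·7 + 2
  7 = 3·2 + 1
  2 = 2·1
so gcd(30, 7) = 1.
1 divides 178, so solutions exist.
Back-substitute for Bézout coefficients:
  1 = 7 - 3·2
  ... = 30·(-3) + 7·(13)
Scale by 178/1 = 178: (x₀, y₀) = (-534, 2314).
General solution: x = -534 + 7t, y = 2314 - 30t for integer t.
x ≥ 0: smallest is -534 mod 7 = 5 (at t = 77), with y = 4.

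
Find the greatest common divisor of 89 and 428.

1

gcd(428, 89):
  428 = 4×89 + 72
  89 = 1×72 + 17
  72 = 4×17 + 4
  17 = 4×4 + 1
  4 = 4×1
so gcd(428, 89) = 1.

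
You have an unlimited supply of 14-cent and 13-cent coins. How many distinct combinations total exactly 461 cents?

Need nonnegative integers with 14j + 13k = 461.
gcd(14, 13) = 1, and 14·(1) + 13·(-1) = 1.
So (j₀, k₀) = (461, -461); general j = 461 + 13t, k = -461 - 14t.
j ≥ 0 ⇒ t ≥ -35; k ≥ 0 ⇒ t ≤ -33. That's 3 values of t.

3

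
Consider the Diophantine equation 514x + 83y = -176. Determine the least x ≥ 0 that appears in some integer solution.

72

gcd(514, 83) = 1  (514 = 6*83 + 16, 83 = 5*16 + 3, 16 = 5*3 + 1, 3 = 3*1).
1 divides -176, so solutions exist.
Back-substituting, 514*(26) + 83*(-161) = 1.
Scale by -176/1 = -176: (x₀, y₀) = (-4576, 28336).
General solution: x = -4576 + 83t, y = 28336 - 514t for integer t.
x ≥ 0: smallest is -4576 mod 83 = 72 (at t = 56), with y = -448.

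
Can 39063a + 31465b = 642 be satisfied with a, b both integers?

gcd(39063, 31465) = 29  (39063 = 1·31465 + 7598, 31465 = 4·7598 + 1073, 7598 = 7·1073 + 87, 1073 = 12·87 + 29, 87 = 3·29).
29 does not divide 642 (remainder 4), so no integer solutions.

no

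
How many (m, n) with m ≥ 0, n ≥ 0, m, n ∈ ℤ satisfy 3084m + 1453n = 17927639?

4

gcd(3084, 1453) = 1  (3084 = 2·1453 + 178, 1453 = 8·178 + 29, 178 = 6·29 + 4, 29 = 7·4 + 1, 4 = 4·1).
Back-substituting, 3084·(-351) + 1453·(745) = 1.
Scale by 17927639: one solution is (-6292601289, 13356091055). Reduce m mod 1453: (256, 11795).
General: m = 256 + 1453t, n = 11795 - 3084t.
m ≥ 0 ⇒ t ≥ 0; n ≥ 0 ⇒ t ≤ 3. So t ∈ [0, 3]: 4 solutions.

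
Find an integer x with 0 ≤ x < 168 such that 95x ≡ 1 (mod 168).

gcd(168, 95) = 1.
By Bézout, 95·(23) + 168·(-13) = 1.
So 95·23 ≡ 1 (mod 168), and 23 mod 168 = 23.

23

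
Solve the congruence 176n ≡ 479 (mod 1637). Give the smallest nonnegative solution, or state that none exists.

1463

gcd(1637, 176):
  1637 = 9·176 + 53
  176 = 3·53 + 17
  53 = 3·17 + 2
  17 = 8·2 + 1
  2 = 2·1
so gcd(1637, 176) = 1.
1 divides 479, so solutions exist.
Back-substitute for Bézout coefficients:
  1 = 17 - 8·2
  ... = 176·(772) + 1637·(-83)
So 176·(772) ≡ 1 (mod 1637); multiply by 479: n ≡ 369788 (mod 1637).
Smallest nonnegative: n = 369788 mod 1637 = 1463.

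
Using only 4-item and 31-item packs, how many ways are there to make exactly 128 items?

Need nonnegative integers with 4j + 31k = 128.
gcd(4, 31) = 1, and 4·(8) + 31·(-1) = 1.
So (j₀, k₀) = (1024, -128); general j = 1024 + 31t, k = -128 - 4t.
j ≥ 0 ⇒ t ≥ -33; k ≥ 0 ⇒ t ≤ -32. That's 2 values of t.

2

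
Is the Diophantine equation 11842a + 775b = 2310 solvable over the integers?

no

gcd(11842, 775) = 31.
31 does not divide 2310 (remainder 16), so no integer solutions.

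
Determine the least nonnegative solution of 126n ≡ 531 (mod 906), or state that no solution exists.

gcd(906, 126) = 6  (906 = 7*126 + 24, 126 = 5*24 + 6, 24 = 4*6).
6 does not divide 531, so the congruence has no solution.

no solution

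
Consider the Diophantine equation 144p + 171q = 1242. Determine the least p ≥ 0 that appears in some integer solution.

11

gcd(171, 144):
  171 = 1*144 + 27
  144 = 5*27 + 9
  27 = 3*9
so gcd(171, 144) = 9.
9 divides 1242, so solutions exist.
Back-substitute for Bézout coefficients:
  9 = 144 - 5*27
  ... = 144*(6) + 171*(-5)
Scale by 1242/9 = 138: (p₀, q₀) = (828, -690).
General solution: p = 828 + 19t, q = -690 - 16t for integer t.
p ≥ 0: smallest is 828 mod 19 = 11 (at t = -43), with q = -2.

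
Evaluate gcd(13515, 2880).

15

gcd(13515, 2880):
  13515 = 4×2880 + 1995
  2880 = 1×1995 + 885
  1995 = 2×885 + 225
  885 = 3×225 + 210
  225 = 1×210 + 15
  210 = 14×15
so gcd(13515, 2880) = 15.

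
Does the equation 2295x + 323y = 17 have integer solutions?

yes

gcd(2295, 323):
  2295 = 7*323 + 34
  323 = 9*34 + 17
  34 = 2*17
so gcd(2295, 323) = 17.
17 divides 17, so integer solutions exist.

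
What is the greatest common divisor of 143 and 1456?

13

gcd(1456, 143):
  1456 = 10×143 + 26
  143 = 5×26 + 13
  26 = 2×13
so gcd(1456, 143) = 13.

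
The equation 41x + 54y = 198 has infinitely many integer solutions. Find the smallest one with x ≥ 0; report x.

gcd(54, 41):
  54 = 1·41 + 13
  41 = 3·13 + 2
  13 = 6·2 + 1
  2 = 2·1
so gcd(54, 41) = 1.
1 divides 198, so solutions exist.
Back-substitute for Bézout coefficients:
  1 = 13 - 6·2
  ... = 41·(-25) + 54·(19)
Scale by 198/1 = 198: (x₀, y₀) = (-4950, 3762).
General solution: x = -4950 + 54t, y = 3762 - 41t for integer t.
x ≥ 0: smallest is -4950 mod 54 = 18 (at t = 92), with y = -10.

18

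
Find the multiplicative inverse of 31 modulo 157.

76

gcd(157, 31) = 1.
By Bézout, 31*(76) + 157*(-15) = 1.
So 31*76 ≡ 1 (mod 157), and 76 mod 157 = 76.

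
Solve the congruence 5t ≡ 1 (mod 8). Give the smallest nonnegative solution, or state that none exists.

5

gcd(8, 5) = 1  (8 = 1*5 + 3, 5 = 1*3 + 2, 3 = 1*2 + 1, 2 = 2*1).
1 divides 1, so solutions exist.
Back-substituting, 5*(-3) + 8*(2) = 1.
So 5*(-3) ≡ 1 (mod 8); multiply by 1: t ≡ -3 (mod 8).
Smallest nonnegative: t = -3 mod 8 = 5.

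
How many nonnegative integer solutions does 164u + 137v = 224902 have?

10

gcd(164, 137) = 1  (164 = 1·137 + 27, 137 = 5·27 + 2, 27 = 13·2 + 1, 2 = 2·1).
Back-substituting, 164·(66) + 137·(-79) = 1.
Scale by 224902: one solution is (14843532, -17767258). Reduce u mod 137: (130, 1486).
General: u = 130 + 137t, v = 1486 - 164t.
u ≥ 0 ⇒ t ≥ 0; v ≥ 0 ⇒ t ≤ 9. So t ∈ [0, 9]: 10 solutions.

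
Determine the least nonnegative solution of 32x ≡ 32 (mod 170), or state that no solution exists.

1

gcd(170, 32) = 2.
2 divides 32, so solutions exist.
By Bézout, 32*(16) + 170*(-3) = 2.
So 32*(16) ≡ 2 (mod 170); multiply by 16: x ≡ 256 (mod 85).
Smallest nonnegative: x = 256 mod 85 = 1.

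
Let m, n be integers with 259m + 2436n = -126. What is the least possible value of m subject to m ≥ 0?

gcd(2436, 259) = 7  (2436 = 9·259 + 105, 259 = 2·105 + 49, 105 = 2·49 + 7, 49 = 7·7).
7 divides -126, so solutions exist.
Back-substituting, 259·(-47) + 2436·(5) = 7.
Scale by -126/7 = -18: (m₀, n₀) = (846, -90).
General solution: m = 846 + 348t, n = -90 - 37t for integer t.
m ≥ 0: smallest is 846 mod 348 = 150 (at t = -2), with n = -16.

150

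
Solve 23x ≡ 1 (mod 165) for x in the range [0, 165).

122

gcd(165, 23) = 1  (165 = 7·23 + 4, 23 = 5·4 + 3, 4 = 1·3 + 1, 3 = 3·1).
Back-substituting, 23·(-43) + 165·(6) = 1.
So 23·-43 ≡ 1 (mod 165), and -43 mod 165 = 122.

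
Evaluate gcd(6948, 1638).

18

gcd(6948, 1638):
  6948 = 4*1638 + 396
  1638 = 4*396 + 54
  396 = 7*54 + 18
  54 = 3*18
so gcd(6948, 1638) = 18.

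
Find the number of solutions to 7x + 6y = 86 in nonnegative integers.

gcd(7, 6) = 1  (7 = 1×6 + 1, 6 = 6×1).
Back-substituting, 7×(1) + 6×(-1) = 1.
Scale by 86: one solution is (86, -86). Reduce x mod 6: (2, 12).
General: x = 2 + 6t, y = 12 - 7t.
x ≥ 0 ⇒ t ≥ 0; y ≥ 0 ⇒ t ≤ 1. So t ∈ [0, 1]: 2 solutions.

2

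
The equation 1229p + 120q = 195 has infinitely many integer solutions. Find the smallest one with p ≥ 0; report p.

gcd(1229, 120):
  1229 = 10·120 + 29
  120 = 4·29 + 4
  29 = 7·4 + 1
  4 = 4·1
so gcd(1229, 120) = 1.
1 divides 195, so solutions exist.
Back-substitute for Bézout coefficients:
  1 = 29 - 7·4
  ... = 1229·(29) + 120·(-297)
Scale by 195/1 = 195: (p₀, q₀) = (5655, -57915).
General solution: p = 5655 + 120t, q = -57915 - 1229t for integer t.
p ≥ 0: smallest is 5655 mod 120 = 15 (at t = -47), with q = -152.

15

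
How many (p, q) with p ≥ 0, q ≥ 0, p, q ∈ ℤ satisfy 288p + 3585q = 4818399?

gcd(3585, 288) = 3  (3585 = 12·288 + 129, 288 = 2·129 + 30, 129 = 4·30 + 9, 30 = 3·9 + 3, 9 = 3·3).
Back-substituting, 288·(361) + 3585·(-29) = 3.
Scale by 1606133: one solution is (579814013, -46577857). Reduce p mod 1195: (13, 1343).
General: p = 13 + 1195t, q = 1343 - 96t.
p ≥ 0 ⇒ t ≥ 0; q ≥ 0 ⇒ t ≤ 13. So t ∈ [0, 13]: 14 solutions.

14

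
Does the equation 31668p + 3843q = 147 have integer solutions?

yes

gcd(31668, 3843):
  31668 = 8×3843 + 924
  3843 = 4×924 + 147
  924 = 6×147 + 42
  147 = 3×42 + 21
  42 = 2×21
so gcd(31668, 3843) = 21.
21 divides 147, so integer solutions exist.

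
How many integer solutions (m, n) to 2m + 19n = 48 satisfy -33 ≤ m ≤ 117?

gcd(19, 2) = 1  (19 = 9·2 + 1, 2 = 2·1).
Back-substituting, 2·(-9) + 19·(1) = 1.
Scale by 48: particular solution (-432, 48); reduce m mod 19: (5, 2).
General solution: m = 5 + 19t, n = 2 - 2t for integer t.
-33 ≤ 5 + 19t ≤ 117 gives t ∈ [-2, 5], which is 8 values.

8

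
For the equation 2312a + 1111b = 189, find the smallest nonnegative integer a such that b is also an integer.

1002

gcd(2312, 1111):
  2312 = 2×1111 + 90
  1111 = 12×90 + 31
  90 = 2×31 + 28
  31 = 1×28 + 3
  28 = 9×3 + 1
  3 = 3×1
so gcd(2312, 1111) = 1.
1 divides 189, so solutions exist.
Back-substitute for Bézout coefficients:
  1 = 28 - 9×3
  ... = 2312×(358) + 1111×(-745)
Scale by 189/1 = 189: (a₀, b₀) = (67662, -140805).
General solution: a = 67662 + 1111t, b = -140805 - 2312t for integer t.
a ≥ 0: smallest is 67662 mod 1111 = 1002 (at t = -60), with b = -2085.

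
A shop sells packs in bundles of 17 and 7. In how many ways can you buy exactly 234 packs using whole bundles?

2

Need nonnegative integers with 17j + 7k = 234.
gcd(17, 7) = 1, and 17·(-2) + 7·(5) = 1.
So (j₀, k₀) = (-468, 1170); general j = -468 + 7t, k = 1170 - 17t.
j ≥ 0 ⇒ t ≥ 67; k ≥ 0 ⇒ t ≤ 68. That's 2 values of t.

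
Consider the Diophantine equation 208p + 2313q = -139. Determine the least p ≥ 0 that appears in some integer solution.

1634

gcd(2313, 208):
  2313 = 11·208 + 25
  208 = 8·25 + 8
  25 = 3·8 + 1
  8 = 8·1
so gcd(2313, 208) = 1.
1 divides -139, so solutions exist.
Back-substitute for Bézout coefficients:
  1 = 25 - 3·8
  ... = 208·(-278) + 2313·(25)
Scale by -139/1 = -139: (p₀, q₀) = (38642, -3475).
General solution: p = 38642 + 2313t, q = -3475 - 208t for integer t.
p ≥ 0: smallest is 38642 mod 2313 = 1634 (at t = -16), with q = -147.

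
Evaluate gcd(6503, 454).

1

gcd(6503, 454) = 1  (6503 = 14·454 + 147, 454 = 3·147 + 13, 147 = 11·13 + 4, 13 = 3·4 + 1, 4 = 4·1).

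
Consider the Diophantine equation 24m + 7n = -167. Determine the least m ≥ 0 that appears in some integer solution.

gcd(24, 7) = 1  (24 = 3*7 + 3, 7 = 2*3 + 1, 3 = 3*1).
1 divides -167, so solutions exist.
Back-substituting, 24*(-2) + 7*(7) = 1.
Scale by -167/1 = -167: (m₀, n₀) = (334, -1169).
General solution: m = 334 + 7t, n = -1169 - 24t for integer t.
m ≥ 0: smallest is 334 mod 7 = 5 (at t = -47), with n = -41.

5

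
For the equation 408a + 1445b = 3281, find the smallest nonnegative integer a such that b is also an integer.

47

gcd(1445, 408) = 17.
17 divides 3281, so solutions exist.
By Bézout, 408·(39) + 1445·(-11) = 17.
Scale by 3281/17 = 193: (a₀, b₀) = (7527, -2123).
General solution: a = 7527 + 85t, b = -2123 - 24t for integer t.
a ≥ 0: smallest is 7527 mod 85 = 47 (at t = -88), with b = -11.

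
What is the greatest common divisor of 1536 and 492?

gcd(1536, 492) = 12  (1536 = 3*492 + 60, 492 = 8*60 + 12, 60 = 5*12).

12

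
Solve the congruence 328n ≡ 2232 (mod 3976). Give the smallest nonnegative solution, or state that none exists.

gcd(3976, 328) = 8.
8 divides 2232, so solutions exist.
By Bézout, 328·(97) + 3976·(-8) = 8.
So 328·(97) ≡ 8 (mod 3976); multiply by 279: n ≡ 27063 (mod 497).
Smallest nonnegative: n = 27063 mod 497 = 225.

225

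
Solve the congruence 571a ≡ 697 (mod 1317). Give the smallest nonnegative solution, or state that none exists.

gcd(1317, 571) = 1.
1 divides 697, so solutions exist.
By Bézout, 571·(-143) + 1317·(62) = 1.
So 571·(-143) ≡ 1 (mod 1317); multiply by 697: a ≡ -99671 (mod 1317).
Smallest nonnegative: a = -99671 mod 1317 = 421.

421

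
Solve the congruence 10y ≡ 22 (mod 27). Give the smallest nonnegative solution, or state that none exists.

gcd(27, 10) = 1.
1 divides 22, so solutions exist.
By Bézout, 10×(-8) + 27×(3) = 1.
So 10×(-8) ≡ 1 (mod 27); multiply by 22: y ≡ -176 (mod 27).
Smallest nonnegative: y = -176 mod 27 = 13.

13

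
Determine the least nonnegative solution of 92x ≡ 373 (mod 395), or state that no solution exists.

369

gcd(395, 92) = 1  (395 = 4*92 + 27, 92 = 3*27 + 11, 27 = 2*11 + 5, 11 = 2*5 + 1, 5 = 5*1).
1 divides 373, so solutions exist.
Back-substituting, 92*(73) + 395*(-17) = 1.
So 92*(73) ≡ 1 (mod 395); multiply by 373: x ≡ 27229 (mod 395).
Smallest nonnegative: x = 27229 mod 395 = 369.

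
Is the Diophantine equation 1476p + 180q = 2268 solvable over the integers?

gcd(1476, 180) = 36  (1476 = 8*180 + 36, 180 = 5*36).
36 divides 2268, so integer solutions exist.

yes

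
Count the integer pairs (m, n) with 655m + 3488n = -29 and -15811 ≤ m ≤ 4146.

gcd(3488, 655):
  3488 = 5*655 + 213
  655 = 3*213 + 16
  213 = 13*16 + 5
  16 = 3*5 + 1
  5 = 5*1
so gcd(3488, 655) = 1.
Back-substitute for Bézout coefficients:
  1 = 16 - 3*5
  ... = 655*(655) + 3488*(-123)
Scale by -29: particular solution (-18995, 3567); reduce m mod 3488: (1933, -363).
General solution: m = 1933 + 3488t, n = -363 - 655t for integer t.
-15811 ≤ 1933 + 3488t ≤ 4146 gives t ∈ [-5, 0], which is 6 values.

6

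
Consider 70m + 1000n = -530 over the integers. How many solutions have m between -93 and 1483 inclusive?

16

gcd(1000, 70) = 10  (1000 = 14×70 + 20, 70 = 3×20 + 10, 20 = 2×10).
Back-substituting, 70×(43) + 1000×(-3) = 10.
Scale by -53: particular solution (-2279, 159); reduce m mod 100: (21, -2).
General solution: m = 21 + 100t, n = -2 - 7t for integer t.
-93 ≤ 21 + 100t ≤ 1483 gives t ∈ [-1, 14], which is 16 values.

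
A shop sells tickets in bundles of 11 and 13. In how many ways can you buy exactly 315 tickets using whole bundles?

2

Need nonnegative integers with 11j + 13k = 315.
gcd(11, 13) = 1, and 11·(6) + 13·(-5) = 1.
So (j₀, k₀) = (1890, -1575); general j = 1890 + 13t, k = -1575 - 11t.
j ≥ 0 ⇒ t ≥ -145; k ≥ 0 ⇒ t ≤ -144. That's 2 values of t.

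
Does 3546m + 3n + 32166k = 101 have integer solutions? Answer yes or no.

no

gcd(3546, 3):
  3546 = 1182·3
so gcd(3546, 3) = 3.
gcd(3, 32166) = 3.
3 does not divide 101 (remainder 2), so no integer solutions.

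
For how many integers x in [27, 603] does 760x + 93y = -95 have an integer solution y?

6

gcd(760, 93):
  760 = 8×93 + 16
  93 = 5×16 + 13
  16 = 1×13 + 3
  13 = 4×3 + 1
  3 = 3×1
so gcd(760, 93) = 1.
Back-substitute for Bézout coefficients:
  1 = 13 - 4×3
  ... = 760×(-29) + 93×(237)
Scale by -95: particular solution (2755, -22515); reduce x mod 93: (58, -475).
General solution: x = 58 + 93t, y = -475 - 760t for integer t.
27 ≤ 58 + 93t ≤ 603 gives t ∈ [0, 5], which is 6 values.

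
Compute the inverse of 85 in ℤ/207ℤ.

gcd(207, 85) = 1.
By Bézout, 85·(-56) + 207·(23) = 1.
So 85·-56 ≡ 1 (mod 207), and -56 mod 207 = 151.

151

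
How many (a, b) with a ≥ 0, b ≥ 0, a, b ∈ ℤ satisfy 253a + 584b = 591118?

4

gcd(584, 253):
  584 = 2×253 + 78
  253 = 3×78 + 19
  78 = 4×19 + 2
  19 = 9×2 + 1
  2 = 2×1
so gcd(584, 253) = 1.
Back-substitute for Bézout coefficients:
  1 = 19 - 9×2
  ... = 253×(277) + 584×(-120)
Scale by 591118: one solution is (163739686, -70934160). Reduce a mod 584: (102, 968).
General: a = 102 + 584t, b = 968 - 253t.
a ≥ 0 ⇒ t ≥ 0; b ≥ 0 ⇒ t ≤ 3. So t ∈ [0, 3]: 4 solutions.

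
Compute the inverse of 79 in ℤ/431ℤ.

gcd(431, 79):
  431 = 5×79 + 36
  79 = 2×36 + 7
  36 = 5×7 + 1
  7 = 7×1
so gcd(431, 79) = 1.
Back-substitute for Bézout coefficients:
  1 = 36 - 5×7
  ... = 79×(-60) + 431×(11)
So 79×-60 ≡ 1 (mod 431), and -60 mod 431 = 371.

371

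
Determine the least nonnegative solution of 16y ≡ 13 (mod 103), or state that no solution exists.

gcd(103, 16) = 1.
1 divides 13, so solutions exist.
By Bézout, 16·(-45) + 103·(7) = 1.
So 16·(-45) ≡ 1 (mod 103); multiply by 13: y ≡ -585 (mod 103).
Smallest nonnegative: y = -585 mod 103 = 33.

33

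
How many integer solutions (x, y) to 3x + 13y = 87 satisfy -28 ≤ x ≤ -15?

1

gcd(13, 3) = 1  (13 = 4*3 + 1, 3 = 3*1).
Back-substituting, 3*(-4) + 13*(1) = 1.
Scale by 87: particular solution (-348, 87); reduce x mod 13: (3, 6).
General solution: x = 3 + 13t, y = 6 - 3t for integer t.
-28 ≤ 3 + 13t ≤ -15 gives t ∈ [-2, -2], which is 1 value.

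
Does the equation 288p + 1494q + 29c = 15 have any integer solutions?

gcd(1494, 288) = 18.
gcd(18, 29) = 1.
1 divides 15, so integer solutions exist.

yes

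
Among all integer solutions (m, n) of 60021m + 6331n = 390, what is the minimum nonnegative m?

gcd(60021, 6331) = 13.
13 divides 390, so solutions exist.
By Bézout, 60021·(-77) + 6331·(730) = 13.
Scale by 390/13 = 30: (m₀, n₀) = (-2310, 21900).
General solution: m = -2310 + 487t, n = 21900 - 4617t for integer t.
m ≥ 0: smallest is -2310 mod 487 = 125 (at t = 5), with n = -1185.

125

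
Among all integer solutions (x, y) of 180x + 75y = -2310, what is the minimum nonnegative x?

gcd(180, 75) = 15.
15 divides -2310, so solutions exist.
By Bézout, 180×(-2) + 75×(5) = 15.
Scale by -2310/15 = -154: (x₀, y₀) = (308, -770).
General solution: x = 308 + 5t, y = -770 - 12t for integer t.
x ≥ 0: smallest is 308 mod 5 = 3 (at t = -61), with y = -38.

3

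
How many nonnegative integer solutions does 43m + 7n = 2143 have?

gcd(43, 7):
  43 = 6·7 + 1
  7 = 7·1
so gcd(43, 7) = 1.
Back-substitute for Bézout coefficients:
  1 = 43 - 6·7
  ... = 43·(1) + 7·(-6)
Scale by 2143: one solution is (2143, -12858). Reduce m mod 7: (1, 300).
General: m = 1 + 7t, n = 300 - 43t.
m ≥ 0 ⇒ t ≥ 0; n ≥ 0 ⇒ t ≤ 6. So t ∈ [0, 6]: 7 solutions.

7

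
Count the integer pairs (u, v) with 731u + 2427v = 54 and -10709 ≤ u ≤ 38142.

gcd(2427, 731):
  2427 = 3*731 + 234
  731 = 3*234 + 29
  234 = 8*29 + 2
  29 = 14*2 + 1
  2 = 2*1
so gcd(2427, 731) = 1.
Back-substitute for Bézout coefficients:
  1 = 29 - 14*2
  ... = 731*(1172) + 2427*(-353)
Scale by 54: particular solution (63288, -19062); reduce u mod 2427: (186, -56).
General solution: u = 186 + 2427t, v = -56 - 731t for integer t.
-10709 ≤ 186 + 2427t ≤ 38142 gives t ∈ [-4, 15], which is 20 values.

20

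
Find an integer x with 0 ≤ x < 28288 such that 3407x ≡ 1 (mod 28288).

gcd(28288, 3407) = 1.
By Bézout, 3407·(-2001) + 28288·(241) = 1.
So 3407·-2001 ≡ 1 (mod 28288), and -2001 mod 28288 = 26287.

26287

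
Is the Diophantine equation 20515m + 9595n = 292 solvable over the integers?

gcd(20515, 9595) = 5  (20515 = 2*9595 + 1325, 9595 = 7*1325 + 320, 1325 = 4*320 + 45, 320 = 7*45 + 5, 45 = 9*5).
5 does not divide 292 (remainder 2), so no integer solutions.

no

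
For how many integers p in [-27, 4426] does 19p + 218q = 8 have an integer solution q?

20

gcd(218, 19) = 1.
By Bézout, 19*(23) + 218*(-2) = 1.
Particular solution: (184, -16).
General solution: p = 184 + 218t, q = -16 - 19t for integer t.
-27 ≤ 184 + 218t ≤ 4426 gives t ∈ [0, 19], which is 20 values.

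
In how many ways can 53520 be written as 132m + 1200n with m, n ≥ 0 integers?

gcd(1200, 132) = 12.
By Bézout, 132·(-9) + 1200·(1) = 12.
One solution: (60, 38).
General: m = 60 + 100t, n = 38 - 11t.
m ≥ 0 ⇒ t ≥ 0; n ≥ 0 ⇒ t ≤ 3. So t ∈ [0, 3]: 4 solutions.

4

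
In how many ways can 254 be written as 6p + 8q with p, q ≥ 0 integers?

11

gcd(8, 6) = 2  (8 = 1*6 + 2, 6 = 3*2).
Back-substituting, 6*(-1) + 8*(1) = 2.
Scale by 127: one solution is (-127, 127). Reduce p mod 4: (1, 31).
General: p = 1 + 4t, q = 31 - 3t.
p ≥ 0 ⇒ t ≥ 0; q ≥ 0 ⇒ t ≤ 10. So t ∈ [0, 10]: 11 solutions.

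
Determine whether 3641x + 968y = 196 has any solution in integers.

gcd(3641, 968) = 11  (3641 = 3×968 + 737, 968 = 1×737 + 231, 737 = 3×231 + 44, 231 = 5×44 + 11, 44 = 4×11).
11 does not divide 196 (remainder 9), so no integer solutions.

no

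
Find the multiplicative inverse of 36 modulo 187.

gcd(187, 36) = 1  (187 = 5*36 + 7, 36 = 5*7 + 1, 7 = 7*1).
Back-substituting, 36*(26) + 187*(-5) = 1.
So 36*26 ≡ 1 (mod 187), and 26 mod 187 = 26.

26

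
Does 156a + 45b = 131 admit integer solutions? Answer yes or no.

no

gcd(156, 45) = 3  (156 = 3*45 + 21, 45 = 2*21 + 3, 21 = 7*3).
3 does not divide 131 (remainder 2), so no integer solutions.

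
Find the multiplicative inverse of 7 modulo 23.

gcd(23, 7):
  23 = 3*7 + 2
  7 = 3*2 + 1
  2 = 2*1
so gcd(23, 7) = 1.
Back-substitute for Bézout coefficients:
  1 = 7 - 3*2
  ... = 7*(10) + 23*(-3)
So 7*10 ≡ 1 (mod 23), and 10 mod 23 = 10.

10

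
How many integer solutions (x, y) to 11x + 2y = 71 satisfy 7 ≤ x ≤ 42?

18

gcd(11, 2):
  11 = 5×2 + 1
  2 = 2×1
so gcd(11, 2) = 1.
Back-substitute for Bézout coefficients:
  1 = 11 - 5×2
  ... = 11×(1) + 2×(-5)
Scale by 71: particular solution (71, -355); reduce x mod 2: (1, 30).
General solution: x = 1 + 2t, y = 30 - 11t for integer t.
7 ≤ 1 + 2t ≤ 42 gives t ∈ [3, 20], which is 18 values.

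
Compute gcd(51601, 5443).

1

gcd(51601, 5443):
  51601 = 9*5443 + 2614
  5443 = 2*2614 + 215
  2614 = 12*215 + 34
  215 = 6*34 + 11
  34 = 3*11 + 1
  11 = 11*1
so gcd(51601, 5443) = 1.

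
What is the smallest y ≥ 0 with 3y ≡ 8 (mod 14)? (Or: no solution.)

gcd(14, 3) = 1  (14 = 4×3 + 2, 3 = 1×2 + 1, 2 = 2×1).
1 divides 8, so solutions exist.
Back-substituting, 3×(5) + 14×(-1) = 1.
So 3×(5) ≡ 1 (mod 14); multiply by 8: y ≡ 40 (mod 14).
Smallest nonnegative: y = 40 mod 14 = 12.

12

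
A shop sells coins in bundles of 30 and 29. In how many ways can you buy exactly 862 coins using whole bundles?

1

Need nonnegative integers with 30j + 29k = 862.
gcd(30, 29) = 1, and 30·(1) + 29·(-1) = 1.
So (j₀, k₀) = (862, -862); general j = 862 + 29t, k = -862 - 30t.
j ≥ 0 ⇒ t ≥ -29; k ≥ 0 ⇒ t ≤ -29. That's 1 value of t.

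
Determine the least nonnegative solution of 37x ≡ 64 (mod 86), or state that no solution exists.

gcd(86, 37) = 1.
1 divides 64, so solutions exist.
By Bézout, 37·(7) + 86·(-3) = 1.
So 37·(7) ≡ 1 (mod 86); multiply by 64: x ≡ 448 (mod 86).
Smallest nonnegative: x = 448 mod 86 = 18.

18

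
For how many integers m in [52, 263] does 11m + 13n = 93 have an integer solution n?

gcd(13, 11) = 1.
By Bézout, 11*(6) + 13*(-5) = 1.
Particular solution: (12, -3).
General solution: m = 12 + 13t, n = -3 - 11t for integer t.
52 ≤ 12 + 13t ≤ 263 gives t ∈ [4, 19], which is 16 values.

16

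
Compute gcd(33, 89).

gcd(89, 33) = 1  (89 = 2*33 + 23, 33 = 1*23 + 10, 23 = 2*10 + 3, 10 = 3*3 + 1, 3 = 3*1).

1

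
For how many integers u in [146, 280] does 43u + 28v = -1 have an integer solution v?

5

gcd(43, 28) = 1.
By Bézout, 43·(-13) + 28·(20) = 1.
Particular solution: (13, -20).
General solution: u = 13 + 28t, v = -20 - 43t for integer t.
146 ≤ 13 + 28t ≤ 280 gives t ∈ [5, 9], which is 5 values.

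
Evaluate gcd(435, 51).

gcd(435, 51):
  435 = 8·51 + 27
  51 = 1·27 + 24
  27 = 1·24 + 3
  24 = 8·3
so gcd(435, 51) = 3.

3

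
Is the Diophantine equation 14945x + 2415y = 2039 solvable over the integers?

no

gcd(14945, 2415) = 35.
35 does not divide 2039 (remainder 9), so no integer solutions.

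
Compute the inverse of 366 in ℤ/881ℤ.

gcd(881, 366) = 1  (881 = 2·366 + 149, 366 = 2·149 + 68, 149 = 2·68 + 13, 68 = 5·13 + 3, 13 = 4·3 + 1, 3 = 3·1).
Back-substituting, 366·(-272) + 881·(113) = 1.
So 366·-272 ≡ 1 (mod 881), and -272 mod 881 = 609.

609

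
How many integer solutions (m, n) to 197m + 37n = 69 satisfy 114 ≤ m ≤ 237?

4

gcd(197, 37):
  197 = 5×37 + 12
  37 = 3×12 + 1
  12 = 12×1
so gcd(197, 37) = 1.
Back-substitute for Bézout coefficients:
  1 = 37 - 3×12
  ... = 197×(-3) + 37×(16)
Scale by 69: particular solution (-207, 1104); reduce m mod 37: (15, -78).
General solution: m = 15 + 37t, n = -78 - 197t for integer t.
114 ≤ 15 + 37t ≤ 237 gives t ∈ [3, 6], which is 4 values.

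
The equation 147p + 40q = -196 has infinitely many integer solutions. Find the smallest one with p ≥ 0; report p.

12

gcd(147, 40):
  147 = 3·40 + 27
  40 = 1·27 + 13
  27 = 2·13 + 1
  13 = 13·1
so gcd(147, 40) = 1.
1 divides -196, so solutions exist.
Back-substitute for Bézout coefficients:
  1 = 27 - 2·13
  ... = 147·(3) + 40·(-11)
Scale by -196/1 = -196: (p₀, q₀) = (-588, 2156).
General solution: p = -588 + 40t, q = 2156 - 147t for integer t.
p ≥ 0: smallest is -588 mod 40 = 12 (at t = 15), with q = -49.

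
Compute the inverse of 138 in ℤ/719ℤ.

gcd(719, 138) = 1.
By Bézout, 138*(99) + 719*(-19) = 1.
So 138*99 ≡ 1 (mod 719), and 99 mod 719 = 99.

99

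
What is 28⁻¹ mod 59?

19

gcd(59, 28) = 1  (59 = 2*28 + 3, 28 = 9*3 + 1, 3 = 3*1).
Back-substituting, 28*(19) + 59*(-9) = 1.
So 28*19 ≡ 1 (mod 59), and 19 mod 59 = 19.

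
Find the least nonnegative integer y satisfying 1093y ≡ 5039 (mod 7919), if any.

gcd(7919, 1093):
  7919 = 7·1093 + 268
  1093 = 4·268 + 21
  268 = 12·21 + 16
  21 = 1·16 + 5
  16 = 3·5 + 1
  5 = 5·1
so gcd(7919, 1093) = 1.
1 divides 5039, so solutions exist.
Back-substitute for Bézout coefficients:
  1 = 16 - 3·5
  ... = 1093·(-1507) + 7919·(208)
So 1093·(-1507) ≡ 1 (mod 7919); multiply by 5039: y ≡ -7593773 (mod 7919).
Smallest nonnegative: y = -7593773 mod 7919 = 548.

548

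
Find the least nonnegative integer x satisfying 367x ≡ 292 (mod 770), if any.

326

gcd(770, 367) = 1  (770 = 2×367 + 36, 367 = 10×36 + 7, 36 = 5×7 + 1, 7 = 7×1).
1 divides 292, so solutions exist.
Back-substituting, 367×(-107) + 770×(51) = 1.
So 367×(-107) ≡ 1 (mod 770); multiply by 292: x ≡ -31244 (mod 770).
Smallest nonnegative: x = -31244 mod 770 = 326.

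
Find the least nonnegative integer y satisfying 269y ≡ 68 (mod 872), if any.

gcd(872, 269):
  872 = 3×269 + 65
  269 = 4×65 + 9
  65 = 7×9 + 2
  9 = 4×2 + 1
  2 = 2×1
so gcd(872, 269) = 1.
1 divides 68, so solutions exist.
Back-substitute for Bézout coefficients:
  1 = 9 - 4×2
  ... = 269×(389) + 872×(-120)
So 269×(389) ≡ 1 (mod 872); multiply by 68: y ≡ 26452 (mod 872).
Smallest nonnegative: y = 26452 mod 872 = 292.

292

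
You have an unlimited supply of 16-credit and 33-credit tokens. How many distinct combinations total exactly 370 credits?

Need nonnegative integers with 16j + 33k = 370.
gcd(16, 33) = 1, and 16·(-2) + 33·(1) = 1.
So (j₀, k₀) = (-740, 370); general j = -740 + 33t, k = 370 - 16t.
j ≥ 0 ⇒ t ≥ 23; k ≥ 0 ⇒ t ≤ 23. That's 1 value of t.

1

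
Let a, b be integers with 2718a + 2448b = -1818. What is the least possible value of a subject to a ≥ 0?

gcd(2718, 2448) = 18  (2718 = 1×2448 + 270, 2448 = 9×270 + 18, 270 = 15×18).
18 divides -1818, so solutions exist.
Back-substituting, 2718×(-9) + 2448×(10) = 18.
Scale by -1818/18 = -101: (a₀, b₀) = (909, -1010).
General solution: a = 909 + 136t, b = -1010 - 151t for integer t.
a ≥ 0: smallest is 909 mod 136 = 93 (at t = -6), with b = -104.

93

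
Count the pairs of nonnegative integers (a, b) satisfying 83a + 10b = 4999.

6

gcd(83, 10):
  83 = 8*10 + 3
  10 = 3*3 + 1
  3 = 3*1
so gcd(83, 10) = 1.
Back-substitute for Bézout coefficients:
  1 = 10 - 3*3
  ... = 83*(-3) + 10*(25)
Scale by 4999: one solution is (-14997, 124975). Reduce a mod 10: (3, 475).
General: a = 3 + 10t, b = 475 - 83t.
a ≥ 0 ⇒ t ≥ 0; b ≥ 0 ⇒ t ≤ 5. So t ∈ [0, 5]: 6 solutions.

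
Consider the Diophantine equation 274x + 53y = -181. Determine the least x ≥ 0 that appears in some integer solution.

27

gcd(274, 53):
  274 = 5*53 + 9
  53 = 5*9 + 8
  9 = 1*8 + 1
  8 = 8*1
so gcd(274, 53) = 1.
1 divides -181, so solutions exist.
Back-substitute for Bézout coefficients:
  1 = 9 - 1*8
  ... = 274*(6) + 53*(-31)
Scale by -181/1 = -181: (x₀, y₀) = (-1086, 5611).
General solution: x = -1086 + 53t, y = 5611 - 274t for integer t.
x ≥ 0: smallest is -1086 mod 53 = 27 (at t = 21), with y = -143.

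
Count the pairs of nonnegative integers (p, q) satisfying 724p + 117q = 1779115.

gcd(724, 117) = 1  (724 = 6×117 + 22, 117 = 5×22 + 7, 22 = 3×7 + 1, 7 = 7×1).
Back-substituting, 724×(16) + 117×(-99) = 1.
Scale by 1779115: one solution is (28465840, -176132385). Reduce p mod 117: (91, 14643).
General: p = 91 + 117t, q = 14643 - 724t.
p ≥ 0 ⇒ t ≥ 0; q ≥ 0 ⇒ t ≤ 20. So t ∈ [0, 20]: 21 solutions.

21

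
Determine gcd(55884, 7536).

gcd(55884, 7536) = 12  (55884 = 7×7536 + 3132, 7536 = 2×3132 + 1272, 3132 = 2×1272 + 588, 1272 = 2×588 + 96, 588 = 6×96 + 12, 96 = 8×12).

12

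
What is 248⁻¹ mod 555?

47

gcd(555, 248) = 1.
By Bézout, 248×(47) + 555×(-21) = 1.
So 248×47 ≡ 1 (mod 555), and 47 mod 555 = 47.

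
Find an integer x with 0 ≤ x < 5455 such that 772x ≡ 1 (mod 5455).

2353

gcd(5455, 772) = 1.
By Bézout, 772*(2353) + 5455*(-333) = 1.
So 772*2353 ≡ 1 (mod 5455), and 2353 mod 5455 = 2353.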